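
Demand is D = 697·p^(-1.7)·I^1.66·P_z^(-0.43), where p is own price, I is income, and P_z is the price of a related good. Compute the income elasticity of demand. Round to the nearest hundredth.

1.66

For a Cobb–Douglas (constant-elasticity) form D = A·I^α·…, the elasticity with respect to I equals the exponent α at every point.
Here the exponent on I is 1.66, so the income elasticity of demand is 1.66.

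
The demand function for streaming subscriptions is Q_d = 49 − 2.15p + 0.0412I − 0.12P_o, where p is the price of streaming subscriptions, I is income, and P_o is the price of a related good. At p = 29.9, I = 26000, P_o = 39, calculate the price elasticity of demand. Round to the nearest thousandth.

-0.061

First evaluate Q_d: 49 − 2.15(29.9) + 0.0412(26000) − 0.12(39) = 49 − 64.285 + 1071.2 − 4.68 = 1051.235.
∂Q_d/∂p = −2.15, so E_p = (−2.15)·(29.9/1051.235) ≈ -0.061.
|E_p| < 1: demand is inelastic.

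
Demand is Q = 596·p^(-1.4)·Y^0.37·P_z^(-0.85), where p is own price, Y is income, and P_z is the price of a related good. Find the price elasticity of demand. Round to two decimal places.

For a Cobb–Douglas (constant-elasticity) form Q = A·p^α·…, the elasticity with respect to p equals the exponent α at every point.
Here the exponent on p is -1.4, so the price elasticity of demand is -1.40.

-1.40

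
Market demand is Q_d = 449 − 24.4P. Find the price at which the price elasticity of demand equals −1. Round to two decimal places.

9.20

For linear demand Q_d = a − bP, E = −bP/(a − bP). |E| = 1 ⇒ bP = a − bP ⇒ P = a/(2b).
P = 449/(2·24.4) ≈ 9.20.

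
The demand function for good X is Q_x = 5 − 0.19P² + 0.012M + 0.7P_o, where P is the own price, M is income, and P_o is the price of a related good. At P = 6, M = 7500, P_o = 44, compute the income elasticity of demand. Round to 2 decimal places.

Substituting, Q_x = 5 − 0.19(6)² + 0.012(7500) + 0.7(44) = 5 − 6.84 + 90 + 30.8 = 118.96.
∂Q_x/∂M = +0.012, so E_I = 0.012·(7500/118.96) ≈ 0.76.
E_I ∈ (0,1): normal good (necessity).

0.76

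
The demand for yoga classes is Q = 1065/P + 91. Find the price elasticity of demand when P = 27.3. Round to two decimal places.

-0.30

At P = 27.3, Q = 130.011.
dQ/dP = −1065/P² = −1.429.
Point elasticity E = (dQ/dP)·(P/Q) = -1.429 × 27.3/130.011 ≈ -0.30.
|E| < 1, so demand is inelastic at this price.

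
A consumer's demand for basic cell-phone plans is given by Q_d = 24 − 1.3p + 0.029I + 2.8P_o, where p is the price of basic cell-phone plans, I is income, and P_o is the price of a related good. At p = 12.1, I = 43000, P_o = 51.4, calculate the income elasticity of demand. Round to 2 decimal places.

Substituting, Q_d = 24 − 1.3(12.1) + 0.029(43000) + 2.8(51.4) = 24 − 15.73 + 1247 + 143.92 = 1399.19.
∂Q_d/∂I = +0.029, so E_I = 0.029·(43000/1399.19) ≈ 0.89.
E_I ∈ (0,1): normal good (necessity).

0.89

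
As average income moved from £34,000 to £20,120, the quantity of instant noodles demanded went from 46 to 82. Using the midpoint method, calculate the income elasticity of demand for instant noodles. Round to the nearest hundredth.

%ΔQ = (82 − 46)/[(46+82)/2] = 36/64 ≈ 0.5625.
%ΔI = (20,120 − 34,000)/[(34,000+20,120)/2] = -13880/27060 ≈ -0.5129.
E_I = %ΔQ/%ΔI ≈ -1.10.
E_I < 0: inferior good.

-1.10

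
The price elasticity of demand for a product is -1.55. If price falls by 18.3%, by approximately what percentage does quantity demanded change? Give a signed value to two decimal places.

28.37

%ΔQ ≈ E × %ΔP = (-1.55) × (-18.3%) ≈ 28.37%.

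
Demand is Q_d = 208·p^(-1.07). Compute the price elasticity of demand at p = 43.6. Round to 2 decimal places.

-1.07

For a Cobb–Douglas (constant-elasticity) form Q_d = A·p^α·…, the elasticity with respect to p equals the exponent α at every point.
Here the exponent on p is -1.07, so the price elasticity of demand is -1.07.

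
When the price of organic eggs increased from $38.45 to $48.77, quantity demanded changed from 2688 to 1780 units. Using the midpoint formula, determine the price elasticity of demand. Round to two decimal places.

%ΔQ = (1780 − 2688)/[(2688 + 1780)/2] = -908/2234 ≈ -0.4064.
%ΔP = (48.77 − 38.45)/[(38.45 + 48.77)/2] = 10.32/43.61 ≈ 0.2366.
Arc elasticity E = %ΔQ/%ΔP ≈ -0.4064/0.2366 ≈ -1.72.
|E| > 1: demand is elastic over this range.

-1.72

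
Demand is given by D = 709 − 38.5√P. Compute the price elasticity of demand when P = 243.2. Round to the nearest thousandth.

-2.764

At P = 243.2, D = 108.5975.
dD/dP = −38.5/(2√P) = −38.5/(2·15.5949).
Point elasticity E = (dD/dP)·(P/D) = -1.2344 × 243.2/108.5975 ≈ -2.764.
|E| > 1, so demand is elastic at this price.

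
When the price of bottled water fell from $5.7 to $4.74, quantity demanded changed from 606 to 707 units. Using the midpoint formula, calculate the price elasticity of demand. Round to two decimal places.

%ΔQ = (707 − 606)/[(606 + 707)/2] = 101/656.5 ≈ 0.1538.
%ΔP = (4.74 − 5.7)/[(5.7 + 4.74)/2] = -0.96/5.22 ≈ -0.1839.
Arc elasticity E = %ΔQ/%ΔP ≈ 0.1538/-0.1839 ≈ -0.84.
|E| < 1: demand is inelastic over this range.

-0.84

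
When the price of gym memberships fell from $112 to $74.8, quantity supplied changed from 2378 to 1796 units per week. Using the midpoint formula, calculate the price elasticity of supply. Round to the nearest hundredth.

0.70

%ΔQ = (1796 − 2378)/[(2378 + 1796)/2] = -582/2087 ≈ -0.2789.
%Δp = (74.8 − 112)/[(112 + 74.8)/2] = -37.2/93.4 ≈ -0.3983.
Arc elasticity E = %ΔQ/%Δp ≈ -0.2789/-0.3983 ≈ 0.70.
|E| < 1: supply is inelastic over this range.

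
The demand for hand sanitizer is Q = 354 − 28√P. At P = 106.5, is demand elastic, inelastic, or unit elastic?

At P = 106.5, Q = 65.0433.
dQ/dP = −28/(2√P) = −28/(2·10.3199).
Point elasticity E = (dQ/dP)·(P/Q) = -1.3566 × 106.5/65.0433 ≈ -2.221.
|E| ≈ 2.221 > 1, so demand is elastic.

elastic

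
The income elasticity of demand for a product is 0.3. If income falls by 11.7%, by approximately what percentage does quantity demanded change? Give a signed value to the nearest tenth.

-3.5

%ΔQ ≈ E × %ΔI = (0.3) × (-11.7%) ≈ -3.5%.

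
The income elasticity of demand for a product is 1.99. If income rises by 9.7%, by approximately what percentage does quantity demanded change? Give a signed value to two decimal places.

19.30

%ΔQ ≈ E × %ΔI = (1.99) × (9.7%) ≈ 19.30%.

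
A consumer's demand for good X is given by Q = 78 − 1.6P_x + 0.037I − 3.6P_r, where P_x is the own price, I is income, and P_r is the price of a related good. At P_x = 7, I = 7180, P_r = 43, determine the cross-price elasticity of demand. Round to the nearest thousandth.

Substituting, Q = 78 − 1.6(7) + 0.037(7180) − 3.6(43) = 78 − 11.2 + 265.66 − 154.8 = 177.66.
∂Q/∂P_r = −3.6, so E_xy = -3.6·(43/177.66) ≈ -0.871.
E_xy < 0: the goods are complements.

-0.871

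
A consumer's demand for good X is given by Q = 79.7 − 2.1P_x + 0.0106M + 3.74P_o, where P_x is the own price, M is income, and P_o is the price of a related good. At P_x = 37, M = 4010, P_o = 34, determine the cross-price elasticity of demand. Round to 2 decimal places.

0.74

Q = 79.7 − 2.1(37) + 0.0106(4010) + 3.74(34) = 79.7 − 77.7 + 42.506 + 127.16 = 171.666.
∂Q/∂P_o = +3.74, so E_xy = 3.74·(34/171.666) ≈ 0.74.
E_xy > 0: the goods are substitutes.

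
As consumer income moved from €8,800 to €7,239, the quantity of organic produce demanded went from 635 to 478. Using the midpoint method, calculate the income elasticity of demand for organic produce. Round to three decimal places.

%ΔQ = (478 − 635)/[(635+478)/2] = -157/556.5 ≈ -0.2821.
%ΔI = (7,239 − 8,800)/[(8,800+7,239)/2] = -1561/8019.5 ≈ -0.1947.
E_I = %ΔQ/%ΔI ≈ 1.449.
E_I > 1: normal good (luxury).

1.449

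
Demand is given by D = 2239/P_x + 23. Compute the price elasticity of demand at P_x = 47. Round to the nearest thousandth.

At P_x = 47, D = 70.6383.
dD/dP_x = −2239/P_x² = −1.0136.
Point elasticity E = (dD/dP_x)·(P_x/D) = -1.0136 × 47/70.6383 ≈ -0.674.
|E| < 1, so demand is inelastic at this price.

-0.674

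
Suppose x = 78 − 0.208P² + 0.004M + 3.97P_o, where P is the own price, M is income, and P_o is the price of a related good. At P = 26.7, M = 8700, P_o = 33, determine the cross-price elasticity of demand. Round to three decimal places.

1.371

Evaluating quantity at (P, M, P_o) gives x = 78 − 0.208(26.7)² + 0.004(8700) + 3.97(33) = 78 − 148.2811 + 34.8 + 131.01 = 95.5289.
∂x/∂P_o = +3.97, so E_xy = 3.97·(33/95.5289) ≈ 1.371.
E_xy > 0: the goods are substitutes.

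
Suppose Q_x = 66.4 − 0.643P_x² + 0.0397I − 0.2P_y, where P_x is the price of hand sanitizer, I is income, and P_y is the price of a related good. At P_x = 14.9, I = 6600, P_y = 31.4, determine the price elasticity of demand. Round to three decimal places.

Substituting, Q_x = 66.4 − 0.643(14.9)² + 0.0397(6600) − 0.2(31.4) = 66.4 − 142.7524 + 262.02 − 6.28 = 179.3876.
∂Q_x/∂P_x = −2·0.643·P_x = -19.1614, so E_p = -19.1614·(14.9/179.3876) ≈ -1.592.
|E_p| > 1: demand is elastic.

-1.592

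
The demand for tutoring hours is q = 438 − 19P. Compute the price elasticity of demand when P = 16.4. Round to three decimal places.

At P = 16.4, q = 126.4.
dq/dP = −19.
Point elasticity E = (dq/dP)·(P/q) = -19 × 16.4/126.4 ≈ -2.465.
|E| > 1, so demand is elastic at this price.

-2.465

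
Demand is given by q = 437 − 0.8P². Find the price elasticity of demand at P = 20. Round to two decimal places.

At P = 20, q = 117.
dq/dP = −2·0.8·P = −32.
Point elasticity E = (dq/dP)·(P/q) = -32 × 20/117 ≈ -5.47.
|E| > 1, so demand is elastic at this price.

-5.47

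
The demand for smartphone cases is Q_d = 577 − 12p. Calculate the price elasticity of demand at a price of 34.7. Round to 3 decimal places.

-2.593

At p = 34.7, Q_d = 160.6.
dQ_d/dp = −12.
Point elasticity E = (dQ_d/dp)·(p/Q_d) = -12 × 34.7/160.6 ≈ -2.593.
|E| > 1, so demand is elastic at this price.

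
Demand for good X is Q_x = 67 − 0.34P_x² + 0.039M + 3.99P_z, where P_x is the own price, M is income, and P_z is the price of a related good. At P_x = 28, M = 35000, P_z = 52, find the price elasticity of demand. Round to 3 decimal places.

-0.388

Q_x = 67 − 0.34(28)² + 0.039(35000) + 3.99(52) = 67 − 266.56 + 1365 + 207.48 = 1372.92.
∂Q_x/∂P_x = −2·0.34·P_x = -19.04, so E_p = -19.04·(28/1372.92) ≈ -0.388.
|E_p| < 1: demand is inelastic.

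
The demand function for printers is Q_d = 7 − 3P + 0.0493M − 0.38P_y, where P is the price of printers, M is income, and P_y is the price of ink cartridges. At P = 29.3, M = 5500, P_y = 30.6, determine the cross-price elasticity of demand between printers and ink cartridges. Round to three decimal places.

-0.065

First evaluate Q_d: 7 − 3(29.3) + 0.0493(5500) − 0.38(30.6) = 7 − 87.9 + 271.15 − 11.628 = 178.622.
∂Q_d/∂P_y = −0.38, so E_xy = -0.38·(30.6/178.622) ≈ -0.065.
E_xy < 0: the goods are complements.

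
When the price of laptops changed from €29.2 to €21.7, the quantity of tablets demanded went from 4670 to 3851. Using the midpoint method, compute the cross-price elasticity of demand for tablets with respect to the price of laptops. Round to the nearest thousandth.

%ΔQ_x = (3851 − 4670)/[(4670+3851)/2] = -819/4260.5 ≈ -0.1922.
%ΔP_y = (21.7 − 29.2)/[(29.2+21.7)/2] ≈ -0.2947.
E_xy = -0.1922/-0.2947 ≈ 0.652.
E_xy > 0, so tablets and laptops are substitutes.

0.652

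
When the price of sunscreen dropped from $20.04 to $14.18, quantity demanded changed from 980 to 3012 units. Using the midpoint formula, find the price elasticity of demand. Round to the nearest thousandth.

-2.972

%ΔQ = (3012 − 980)/[(980 + 3012)/2] = 2032/1996 ≈ 1.0180.
%Δp = (14.18 − 20.04)/[(20.04 + 14.18)/2] = -5.86/17.11 ≈ -0.3425.
Arc elasticity E = %ΔQ/%Δp ≈ 1.0180/-0.3425 ≈ -2.972.
|E| > 1: demand is elastic over this range.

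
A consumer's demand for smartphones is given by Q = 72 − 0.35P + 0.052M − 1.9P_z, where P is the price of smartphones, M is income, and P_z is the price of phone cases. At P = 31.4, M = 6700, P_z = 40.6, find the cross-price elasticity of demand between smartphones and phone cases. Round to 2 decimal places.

Q = 72 − 0.35(31.4) + 0.052(6700) − 1.9(40.6) = 72 − 10.99 + 348.4 − 77.14 = 332.27.
∂Q/∂P_z = −1.9, so E_xy = -1.9·(40.6/332.27) ≈ -0.23.
E_xy < 0: the goods are complements.

-0.23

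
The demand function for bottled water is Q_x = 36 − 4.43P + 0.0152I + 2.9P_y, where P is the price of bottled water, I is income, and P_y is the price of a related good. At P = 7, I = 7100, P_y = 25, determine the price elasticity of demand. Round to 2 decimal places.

-0.17

Substituting, Q_x = 36 − 4.43(7) + 0.0152(7100) + 2.9(25) = 36 − 31.01 + 107.92 + 72.5 = 185.41.
∂Q_x/∂P = −4.43, so E_p = (−4.43)·(7/185.41) ≈ -0.17.
|E_p| < 1: demand is inelastic.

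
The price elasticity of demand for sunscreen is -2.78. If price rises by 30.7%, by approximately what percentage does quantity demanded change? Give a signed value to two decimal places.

-85.35

%ΔQ ≈ E × %ΔP = (-2.78) × (30.7%) ≈ -85.35%.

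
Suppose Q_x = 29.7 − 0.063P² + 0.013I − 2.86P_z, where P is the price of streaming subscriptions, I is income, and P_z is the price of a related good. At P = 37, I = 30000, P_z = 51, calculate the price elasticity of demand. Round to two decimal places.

-0.92

At the given point, Q_x = 29.7 − 0.063(37)² + 0.013(30000) − 2.86(51) = 29.7 − 86.247 + 390 − 145.86 = 187.593.
∂Q_x/∂P = −2·0.063·P = -4.662, so E_p = -4.662·(37/187.593) ≈ -0.92.
|E_p| < 1: demand is inelastic.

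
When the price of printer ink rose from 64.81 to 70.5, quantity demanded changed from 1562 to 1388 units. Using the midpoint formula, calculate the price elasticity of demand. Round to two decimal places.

%Δq = (1388 − 1562)/[(1562 + 1388)/2] = -174/1475 ≈ -0.1180.
%ΔP = (70.5 − 64.81)/[(64.81 + 70.5)/2] = 5.69/67.655 ≈ 0.0841.
Arc elasticity E = %Δq/%ΔP ≈ -0.1180/0.0841 ≈ -1.40.
|E| > 1: demand is elastic over this range.

-1.40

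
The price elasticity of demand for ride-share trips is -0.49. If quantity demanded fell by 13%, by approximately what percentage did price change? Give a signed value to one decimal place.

%ΔQ ≈ E × %ΔP ⇒ %ΔP = %ΔQ / E = (-13%)/(-0.49) ≈ 26.5%.

26.5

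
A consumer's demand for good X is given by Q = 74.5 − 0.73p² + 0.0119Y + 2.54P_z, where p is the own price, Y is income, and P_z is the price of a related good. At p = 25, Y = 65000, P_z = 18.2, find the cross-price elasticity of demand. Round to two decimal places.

0.11

Substituting, Q = 74.5 − 0.73(25)² + 0.0119(65000) + 2.54(18.2) = 74.5 − 456.25 + 773.5 + 46.228 = 437.978.
∂Q/∂P_z = +2.54, so E_xy = 2.54·(18.2/437.978) ≈ 0.11.
E_xy > 0: the goods are substitutes.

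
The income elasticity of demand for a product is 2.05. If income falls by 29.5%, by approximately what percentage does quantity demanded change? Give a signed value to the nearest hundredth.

-60.48

%ΔQ ≈ E × %ΔI = (2.05) × (-29.5%) ≈ -60.48%.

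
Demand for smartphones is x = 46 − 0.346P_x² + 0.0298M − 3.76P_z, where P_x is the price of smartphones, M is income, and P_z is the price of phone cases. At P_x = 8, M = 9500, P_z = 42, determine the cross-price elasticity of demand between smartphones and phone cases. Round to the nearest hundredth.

Substituting, x = 46 − 0.346(8)² + 0.0298(9500) − 3.76(42) = 46 − 22.144 + 283.1 − 157.92 = 149.036.
∂x/∂P_z = −3.76, so E_xy = -3.76·(42/149.036) ≈ -1.06.
E_xy < 0: the goods are complements.

-1.06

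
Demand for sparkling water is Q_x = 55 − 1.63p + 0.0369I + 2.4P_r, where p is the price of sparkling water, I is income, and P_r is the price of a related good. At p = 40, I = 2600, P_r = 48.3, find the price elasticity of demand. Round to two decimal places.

-0.32

Substituting, Q_x = 55 − 1.63(40) + 0.0369(2600) + 2.4(48.3) = 55 − 65.2 + 95.94 + 115.92 = 201.66.
∂Q_x/∂p = −1.63, so E_p = (−1.63)·(40/201.66) ≈ -0.32.
|E_p| < 1: demand is inelastic.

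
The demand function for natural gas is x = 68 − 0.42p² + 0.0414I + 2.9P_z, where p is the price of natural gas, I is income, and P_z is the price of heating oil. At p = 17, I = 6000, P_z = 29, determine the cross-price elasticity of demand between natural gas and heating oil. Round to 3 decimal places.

0.301

Evaluating quantity at (p, I, P_z) gives x = 68 − 0.42(17)² + 0.0414(6000) + 2.9(29) = 68 − 121.38 + 248.4 + 84.1 = 279.12.
∂x/∂P_z = +2.9, so E_xy = 2.9·(29/279.12) ≈ 0.301.
E_xy > 0: the goods are substitutes.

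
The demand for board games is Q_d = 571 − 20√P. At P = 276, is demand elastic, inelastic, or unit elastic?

inelastic

At P = 276, Q_d = 238.735.
dQ_d/dP = −20/(2√P) = −20/(2·16.6132).
Point elasticity E = (dQ_d/dP)·(P/Q_d) = -0.6019 × 276/238.735 ≈ -0.696.
|E| ≈ 0.696 < 1, so demand is inelastic.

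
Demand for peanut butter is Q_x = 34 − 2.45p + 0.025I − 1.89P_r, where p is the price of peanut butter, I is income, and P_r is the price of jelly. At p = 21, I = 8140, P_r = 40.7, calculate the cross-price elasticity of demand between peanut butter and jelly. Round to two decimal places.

At the given point, Q_x = 34 − 2.45(21) + 0.025(8140) − 1.89(40.7) = 34 − 51.45 + 203.5 − 76.923 = 109.127.
∂Q_x/∂P_r = −1.89, so E_xy = -1.89·(40.7/109.127) ≈ -0.70.
E_xy < 0: the goods are complements.

-0.70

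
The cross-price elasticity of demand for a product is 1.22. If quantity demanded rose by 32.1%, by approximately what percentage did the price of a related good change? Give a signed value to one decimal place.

26.3

%ΔQ ≈ E × %ΔP_y ⇒ %ΔP_y = %ΔQ / E = (32.1%)/(1.22) ≈ 26.3%.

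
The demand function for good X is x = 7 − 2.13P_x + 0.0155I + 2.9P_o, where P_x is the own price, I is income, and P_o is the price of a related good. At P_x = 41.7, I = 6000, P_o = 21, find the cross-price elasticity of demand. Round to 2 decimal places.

First evaluate x: 7 − 2.13(41.7) + 0.0155(6000) + 2.9(21) = 7 − 88.821 + 93 + 60.9 = 72.079.
∂x/∂P_o = +2.9, so E_xy = 2.9·(21/72.079) ≈ 0.84.
E_xy > 0: the goods are substitutes.

0.84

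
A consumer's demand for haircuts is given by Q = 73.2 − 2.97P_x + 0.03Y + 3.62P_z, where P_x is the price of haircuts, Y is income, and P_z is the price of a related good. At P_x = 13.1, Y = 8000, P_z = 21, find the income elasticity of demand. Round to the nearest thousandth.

0.685

Q = 73.2 − 2.97(13.1) + 0.03(8000) + 3.62(21) = 73.2 − 38.907 + 240 + 76.02 = 350.313.
∂Q/∂Y = +0.03, so E_I = 0.03·(8000/350.313) ≈ 0.685.
E_I ∈ (0,1): normal good (necessity).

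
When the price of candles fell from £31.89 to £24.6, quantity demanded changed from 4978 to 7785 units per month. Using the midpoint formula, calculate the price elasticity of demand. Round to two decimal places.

%ΔQ = (7785 − 4978)/[(4978 + 7785)/2] = 2807/6381.5 ≈ 0.4399.
%ΔP = (24.6 − 31.89)/[(31.89 + 24.6)/2] = -7.29/28.245 ≈ -0.2581.
Arc elasticity E = %ΔQ/%ΔP ≈ 0.4399/-0.2581 ≈ -1.70.
|E| > 1: demand is elastic over this range.

-1.70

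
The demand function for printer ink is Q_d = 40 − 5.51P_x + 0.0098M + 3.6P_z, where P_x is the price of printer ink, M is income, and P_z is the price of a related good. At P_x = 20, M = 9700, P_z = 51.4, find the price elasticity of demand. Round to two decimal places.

First evaluate Q_d: 40 − 5.51(20) + 0.0098(9700) + 3.6(51.4) = 40 − 110.2 + 95.06 + 185.04 = 209.9.
∂Q_d/∂P_x = −5.51, so E_p = (−5.51)·(20/209.9) ≈ -0.53.
|E_p| < 1: demand is inelastic.

-0.53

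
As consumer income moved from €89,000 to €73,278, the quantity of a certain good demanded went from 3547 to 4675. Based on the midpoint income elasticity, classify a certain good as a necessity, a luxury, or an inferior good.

%ΔQ = (4675 − 3547)/[(3547+4675)/2] = 1128/4111 ≈ 0.2744.
%ΔI = (73,278 − 89,000)/[(89,000+73,278)/2] = -15722/81139 ≈ -0.1938.
E_I = %ΔQ/%ΔI ≈ -1.416.
E_I < 0: inferior good.

inferior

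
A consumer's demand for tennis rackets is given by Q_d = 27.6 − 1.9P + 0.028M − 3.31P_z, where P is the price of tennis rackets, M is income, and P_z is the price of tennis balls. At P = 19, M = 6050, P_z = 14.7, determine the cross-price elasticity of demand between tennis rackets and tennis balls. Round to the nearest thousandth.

-0.433

At the given point, Q_d = 27.6 − 1.9(19) + 0.028(6050) − 3.31(14.7) = 27.6 − 36.1 + 169.4 − 48.657 = 112.243.
∂Q_d/∂P_z = −3.31, so E_xy = -3.31·(14.7/112.243) ≈ -0.433.
E_xy < 0: the goods are complements.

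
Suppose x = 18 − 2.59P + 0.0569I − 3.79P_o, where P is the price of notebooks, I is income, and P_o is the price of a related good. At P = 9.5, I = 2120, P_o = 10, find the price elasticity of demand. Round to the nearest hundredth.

x = 18 − 2.59(9.5) + 0.0569(2120) − 3.79(10) = 18 − 24.605 + 120.628 − 37.9 = 76.123.
∂x/∂P = −2.59, so E_p = (−2.59)·(9.5/76.123) ≈ -0.32.
|E_p| < 1: demand is inelastic.

-0.32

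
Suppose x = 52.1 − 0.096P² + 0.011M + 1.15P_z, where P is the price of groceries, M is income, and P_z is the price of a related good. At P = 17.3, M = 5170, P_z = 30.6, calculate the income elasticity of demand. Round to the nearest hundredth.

x = 52.1 − 0.096(17.3)² + 0.011(5170) + 1.15(30.6) = 52.1 − 28.7318 + 56.87 + 35.19 = 115.4282.
∂x/∂M = +0.011, so E_I = 0.011·(5170/115.4282) ≈ 0.49.
E_I ∈ (0,1): normal good (necessity).

0.49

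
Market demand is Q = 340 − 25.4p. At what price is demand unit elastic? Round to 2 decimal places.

For linear demand Q = a − bp, E = −bp/(a − bp). |E| = 1 ⇒ bp = a − bp ⇒ p = a/(2b).
p = 340/(2·25.4) ≈ 6.69.

6.69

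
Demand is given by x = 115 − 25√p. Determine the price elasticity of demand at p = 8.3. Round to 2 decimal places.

-0.84

At p = 8.3, x = 42.9757.
dx/dp = −25/(2√p) = −25/(2·2.881).
Point elasticity E = (dx/dp)·(p/x) = -4.3388 × 8.3/42.9757 ≈ -0.84.
|E| < 1, so demand is inelastic at this price.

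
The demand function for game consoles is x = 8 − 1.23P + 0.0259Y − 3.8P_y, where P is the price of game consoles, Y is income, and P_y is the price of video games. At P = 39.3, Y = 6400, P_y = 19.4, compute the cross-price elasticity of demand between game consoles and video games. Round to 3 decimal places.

At the given point, x = 8 − 1.23(39.3) + 0.0259(6400) − 3.8(19.4) = 8 − 48.339 + 165.76 − 73.72 = 51.701.
∂x/∂P_y = −3.8, so E_xy = -3.8·(19.4/51.701) ≈ -1.426.
E_xy < 0: the goods are complements.

-1.426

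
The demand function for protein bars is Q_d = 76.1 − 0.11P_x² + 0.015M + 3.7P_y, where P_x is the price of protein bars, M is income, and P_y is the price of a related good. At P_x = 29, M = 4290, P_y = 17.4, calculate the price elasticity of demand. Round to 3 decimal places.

Substituting, Q_d = 76.1 − 0.11(29)² + 0.015(4290) + 3.7(17.4) = 76.1 − 92.51 + 64.35 + 64.38 = 112.32.
∂Q_d/∂P_x = −2·0.11·P_x = -6.38, so E_p = -6.38·(29/112.32) ≈ -1.647.
|E_p| > 1: demand is elastic.

-1.647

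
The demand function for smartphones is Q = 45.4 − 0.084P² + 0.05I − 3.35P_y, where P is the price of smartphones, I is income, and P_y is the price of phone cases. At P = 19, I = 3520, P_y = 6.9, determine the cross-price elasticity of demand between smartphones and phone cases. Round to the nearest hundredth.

First evaluate Q: 45.4 − 0.084(19)² + 0.05(3520) − 3.35(6.9) = 45.4 − 30.324 + 176 − 23.115 = 167.961.
∂Q/∂P_y = −3.35, so E_xy = -3.35·(6.9/167.961) ≈ -0.14.
E_xy < 0: the goods are complements.

-0.14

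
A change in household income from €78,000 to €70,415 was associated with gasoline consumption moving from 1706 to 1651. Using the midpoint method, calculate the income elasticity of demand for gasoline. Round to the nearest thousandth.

0.321

%ΔQ = (1651 − 1706)/[(1706+1651)/2] = -55/1678.5 ≈ -0.0328.
%ΔI = (70,415 − 78,000)/[(78,000+70,415)/2] = -7585/74207.5 ≈ -0.1022.
E_I = %ΔQ/%ΔI ≈ 0.321.
E_I ∈ (0,1): normal good (necessity).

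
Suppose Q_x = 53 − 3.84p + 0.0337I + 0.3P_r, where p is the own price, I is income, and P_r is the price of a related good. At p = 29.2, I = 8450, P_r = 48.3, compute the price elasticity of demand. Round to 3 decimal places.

Substituting, Q_x = 53 − 3.84(29.2) + 0.0337(8450) + 0.3(48.3) = 53 − 112.128 + 284.765 + 14.49 = 240.127.
∂Q_x/∂p = −3.84, so E_p = (−3.84)·(29.2/240.127) ≈ -0.467.
|E_p| < 1: demand is inelastic.

-0.467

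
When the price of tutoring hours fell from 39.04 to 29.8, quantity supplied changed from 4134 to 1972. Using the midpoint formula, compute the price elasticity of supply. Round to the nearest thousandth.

2.638

%Δq = (1972 − 4134)/[(4134 + 1972)/2] = -2162/3053 ≈ -0.7082.
%Δp = (29.8 − 39.04)/[(39.04 + 29.8)/2] = -9.24/34.42 ≈ -0.2684.
Arc elasticity E = %Δq/%Δp ≈ -0.7082/-0.2684 ≈ 2.638.
|E| > 1: supply is elastic over this range.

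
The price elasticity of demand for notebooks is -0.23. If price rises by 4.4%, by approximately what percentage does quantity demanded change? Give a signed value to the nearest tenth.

-1.0

%ΔQ ≈ E × %ΔP = (-0.23) × (4.4%) ≈ -1.0%.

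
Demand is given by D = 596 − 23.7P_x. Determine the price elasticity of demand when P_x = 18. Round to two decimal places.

At P_x = 18, D = 169.4.
dD/dP_x = −23.7.
Point elasticity E = (dD/dP_x)·(P_x/D) = -23.7 × 18/169.4 ≈ -2.52.
|E| > 1, so demand is elastic at this price.

-2.52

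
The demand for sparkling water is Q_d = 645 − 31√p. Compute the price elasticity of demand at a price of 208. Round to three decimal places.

At p = 208, Q_d = 197.9116.
dQ_d/dp = −31/(2√p) = −31/(2·14.4222).
Point elasticity E = (dQ_d/dp)·(p/Q_d) = -1.0747 × 208/197.9116 ≈ -1.130.
|E| > 1, so demand is elastic at this price.

-1.130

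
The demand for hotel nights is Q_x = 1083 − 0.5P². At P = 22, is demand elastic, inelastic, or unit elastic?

inelastic

At P = 22, Q_x = 841.
dQ_x/dP = −2·0.5·P = −22.
Point elasticity E = (dQ_x/dP)·(P/Q_x) = -22 × 22/841 ≈ -0.576.
|E| ≈ 0.576 < 1, so demand is inelastic.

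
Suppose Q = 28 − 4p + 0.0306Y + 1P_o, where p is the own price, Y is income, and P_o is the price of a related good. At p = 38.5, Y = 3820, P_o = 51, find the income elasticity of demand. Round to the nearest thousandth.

2.790

Substituting, Q = 28 − 4(38.5) + 0.0306(3820) + 1(51) = 28 − 154 + 116.892 + 51 = 41.892.
∂Q/∂Y = +0.0306, so E_I = 0.0306·(3820/41.892) ≈ 2.790.
E_I > 1: normal good (luxury).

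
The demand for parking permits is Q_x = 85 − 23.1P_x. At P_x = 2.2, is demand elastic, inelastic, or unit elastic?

At P_x = 2.2, Q_x = 34.18.
dQ_x/dP_x = −23.1.
Point elasticity E = (dQ_x/dP_x)·(P_x/Q_x) = -23.1 × 2.2/34.18 ≈ -1.487.
|E| ≈ 1.487 > 1, so demand is elastic.

elastic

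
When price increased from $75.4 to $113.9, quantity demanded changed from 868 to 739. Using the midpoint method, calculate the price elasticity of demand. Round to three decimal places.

%Δq = (739 − 868)/[(868 + 739)/2] = -129/803.5 ≈ -0.1605.
%ΔP = (113.9 − 75.4)/[(75.4 + 113.9)/2] = 38.5/94.65 ≈ 0.4068.
Arc elasticity E = %Δq/%ΔP ≈ -0.1605/0.4068 ≈ -0.395.
|E| < 1: demand is inelastic over this range.

-0.395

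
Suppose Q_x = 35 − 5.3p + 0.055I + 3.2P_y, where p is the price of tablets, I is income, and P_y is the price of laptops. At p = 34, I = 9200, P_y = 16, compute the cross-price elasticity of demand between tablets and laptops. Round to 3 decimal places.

0.124

Substituting, Q_x = 35 − 5.3(34) + 0.055(9200) + 3.2(16) = 35 − 180.2 + 506 + 51.2 = 412.
∂Q_x/∂P_y = +3.2, so E_xy = 3.2·(16/412) ≈ 0.124.
E_xy > 0: the goods are substitutes.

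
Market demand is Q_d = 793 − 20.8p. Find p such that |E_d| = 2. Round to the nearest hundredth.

Set −bp/(a − bp) = −2 ⇒ bp = 2(a − bp) ⇒ bp(1+2) = 2·a.
p = 2·793/(20.8·3) ≈ 25.42.

25.42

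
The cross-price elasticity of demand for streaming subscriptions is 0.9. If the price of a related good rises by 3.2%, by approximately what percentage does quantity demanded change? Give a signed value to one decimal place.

2.9

%ΔQ ≈ E × %ΔP_y = (0.9) × (3.2%) ≈ 2.9%.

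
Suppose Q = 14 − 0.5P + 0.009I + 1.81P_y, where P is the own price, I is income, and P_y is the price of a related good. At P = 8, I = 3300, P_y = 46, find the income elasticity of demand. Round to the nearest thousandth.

0.242

Substituting, Q = 14 − 0.5(8) + 0.009(3300) + 1.81(46) = 14 − 4 + 29.7 + 83.26 = 122.96.
∂Q/∂I = +0.009, so E_I = 0.009·(3300/122.96) ≈ 0.242.
E_I ∈ (0,1): normal good (necessity).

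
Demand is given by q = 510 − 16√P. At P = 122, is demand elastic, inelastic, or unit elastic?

At P = 122, q = 333.2742.
dq/dP = −16/(2√P) = −16/(2·11.0454).
Point elasticity E = (dq/dP)·(P/q) = -0.7243 × 122/333.2742 ≈ -0.265.
|E| ≈ 0.265 < 1, so demand is inelastic.

inelastic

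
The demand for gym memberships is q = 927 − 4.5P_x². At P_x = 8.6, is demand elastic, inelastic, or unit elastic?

elastic

At P_x = 8.6, q = 594.18.
dq/dP_x = −2·4.5·P_x = −77.4.
Point elasticity E = (dq/dP_x)·(P_x/q) = -77.4 × 8.6/594.18 ≈ -1.120.
|E| ≈ 1.120 > 1, so demand is elastic.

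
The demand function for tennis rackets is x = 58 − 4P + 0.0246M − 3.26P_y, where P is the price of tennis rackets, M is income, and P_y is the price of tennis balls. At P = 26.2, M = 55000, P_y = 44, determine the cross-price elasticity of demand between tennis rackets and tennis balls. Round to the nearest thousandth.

Substituting, x = 58 − 4(26.2) + 0.0246(55000) − 3.26(44) = 58 − 104.8 + 1353 − 143.44 = 1162.76.
∂x/∂P_y = −3.26, so E_xy = -3.26·(44/1162.76) ≈ -0.123.
E_xy < 0: the goods are complements.

-0.123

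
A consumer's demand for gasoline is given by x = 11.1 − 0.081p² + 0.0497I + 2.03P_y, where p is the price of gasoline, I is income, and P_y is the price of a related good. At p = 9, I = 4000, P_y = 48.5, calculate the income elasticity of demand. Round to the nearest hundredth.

0.66

Substituting, x = 11.1 − 0.081(9)² + 0.0497(4000) + 2.03(48.5) = 11.1 − 6.561 + 198.8 + 98.455 = 301.794.
∂x/∂I = +0.0497, so E_I = 0.0497·(4000/301.794) ≈ 0.66.
E_I ∈ (0,1): normal good (necessity).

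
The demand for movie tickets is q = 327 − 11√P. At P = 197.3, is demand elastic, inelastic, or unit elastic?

inelastic

At P = 197.3, q = 172.4901.
dq/dP = −11/(2√P) = −11/(2·14.0464).
Point elasticity E = (dq/dP)·(P/q) = -0.3916 × 197.3/172.4901 ≈ -0.448.
|E| ≈ 0.448 < 1, so demand is inelastic.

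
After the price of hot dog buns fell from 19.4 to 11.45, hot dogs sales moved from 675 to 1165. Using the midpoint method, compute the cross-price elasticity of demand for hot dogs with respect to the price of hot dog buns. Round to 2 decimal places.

%ΔQ_x = (1165 − 675)/[(675+1165)/2] = 490/920 ≈ 0.5326.
%ΔP_y = (11.45 − 19.4)/[(19.4+11.45)/2] ≈ -0.5154.
E_xy = 0.5326/-0.5154 ≈ -1.03.
E_xy < 0, so hot dogs and hot dog buns are complements.

-1.03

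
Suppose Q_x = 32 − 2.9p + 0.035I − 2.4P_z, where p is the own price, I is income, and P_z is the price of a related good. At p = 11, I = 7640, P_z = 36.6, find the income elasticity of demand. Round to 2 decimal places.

1.49

At the given point, Q_x = 32 − 2.9(11) + 0.035(7640) − 2.4(36.6) = 32 − 31.9 + 267.4 − 87.84 = 179.66.
∂Q_x/∂I = +0.035, so E_I = 0.035·(7640/179.66) ≈ 1.49.
E_I > 1: normal good (luxury).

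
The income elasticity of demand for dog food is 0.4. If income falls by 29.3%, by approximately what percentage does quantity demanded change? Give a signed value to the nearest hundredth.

%ΔQ ≈ E × %ΔI = (0.4) × (-29.3%) = -11.72%.

-11.72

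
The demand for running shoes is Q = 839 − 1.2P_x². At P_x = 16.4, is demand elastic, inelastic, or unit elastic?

At P_x = 16.4, Q = 516.248.
dQ/dP_x = −2·1.2·P_x = −39.36.
Point elasticity E = (dQ/dP_x)·(P_x/Q) = -39.36 × 16.4/516.248 ≈ -1.250.
|E| ≈ 1.250 > 1, so demand is elastic.

elastic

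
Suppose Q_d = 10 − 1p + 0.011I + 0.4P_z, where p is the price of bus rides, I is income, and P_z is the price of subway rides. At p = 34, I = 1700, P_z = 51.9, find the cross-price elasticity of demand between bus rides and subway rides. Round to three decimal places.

1.343

Substituting, Q_d = 10 − 1(34) + 0.011(1700) + 0.4(51.9) = 10 − 34 + 18.7 + 20.76 = 15.46.
∂Q_d/∂P_z = +0.4, so E_xy = 0.4·(51.9/15.46) ≈ 1.343.
E_xy > 0: the goods are substitutes.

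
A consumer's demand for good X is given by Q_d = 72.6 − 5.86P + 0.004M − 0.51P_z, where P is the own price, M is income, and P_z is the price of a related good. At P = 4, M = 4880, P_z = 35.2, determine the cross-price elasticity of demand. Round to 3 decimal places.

-0.354

At the given point, Q_d = 72.6 − 5.86(4) + 0.004(4880) − 0.51(35.2) = 72.6 − 23.44 + 19.52 − 17.952 = 50.728.
∂Q_d/∂P_z = −0.51, so E_xy = -0.51·(35.2/50.728) ≈ -0.354.
E_xy < 0: the goods are complements.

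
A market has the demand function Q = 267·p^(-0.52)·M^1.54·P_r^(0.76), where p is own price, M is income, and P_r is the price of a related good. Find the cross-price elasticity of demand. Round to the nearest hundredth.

0.76

For a Cobb–Douglas (constant-elasticity) form Q = A·P_r^α·…, the elasticity with respect to P_r equals the exponent α at every point.
Here the exponent on P_r is 0.76, so the cross-price elasticity of demand is 0.76.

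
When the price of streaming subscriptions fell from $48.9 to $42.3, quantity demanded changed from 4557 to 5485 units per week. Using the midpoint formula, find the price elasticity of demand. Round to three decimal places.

%ΔQ = (5485 − 4557)/[(4557 + 5485)/2] = 928/5021 ≈ 0.1848.
%ΔP = (42.3 − 48.9)/[(48.9 + 42.3)/2] = -6.6/45.6 ≈ -0.1447.
Arc elasticity E = %ΔQ/%ΔP ≈ 0.1848/-0.1447 ≈ -1.277.
|E| > 1: demand is elastic over this range.

-1.277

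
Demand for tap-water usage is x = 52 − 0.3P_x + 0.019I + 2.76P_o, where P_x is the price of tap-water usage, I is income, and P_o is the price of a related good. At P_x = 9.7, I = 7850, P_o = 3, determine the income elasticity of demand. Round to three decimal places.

Substituting, x = 52 − 0.3(9.7) + 0.019(7850) + 2.76(3) = 52 − 2.91 + 149.15 + 8.28 = 206.52.
∂x/∂I = +0.019, so E_I = 0.019·(7850/206.52) ≈ 0.722.
E_I ∈ (0,1): normal good (necessity).

0.722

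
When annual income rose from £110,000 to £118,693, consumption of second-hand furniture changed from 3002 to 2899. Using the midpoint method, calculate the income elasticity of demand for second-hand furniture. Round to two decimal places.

-0.46

%ΔQ = (2899 − 3002)/[(3002+2899)/2] = -103/2950.5 ≈ -0.0349.
%ΔM = (118,693 − 110,000)/[(110,000+118,693)/2] = 8693/114346.5 ≈ 0.0760.
E_I = %ΔQ/%ΔM ≈ -0.46.
E_I < 0: inferior good.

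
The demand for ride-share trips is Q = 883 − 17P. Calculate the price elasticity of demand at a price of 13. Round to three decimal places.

-0.334

At P = 13, Q = 662.
dQ/dP = −17.
Point elasticity E = (dQ/dP)·(P/Q) = -17 × 13/662 ≈ -0.334.
|E| < 1, so demand is inelastic at this price.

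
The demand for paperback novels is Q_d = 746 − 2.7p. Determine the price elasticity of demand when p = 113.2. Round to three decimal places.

At p = 113.2, Q_d = 440.36.
dQ_d/dp = −2.7.
Point elasticity E = (dQ_d/dp)·(p/Q_d) = -2.7 × 113.2/440.36 ≈ -0.694.
|E| < 1, so demand is inelastic at this price.

-0.694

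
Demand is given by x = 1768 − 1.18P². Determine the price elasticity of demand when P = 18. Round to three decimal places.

-0.552

At P = 18, x = 1385.68.
dx/dP = −2·1.18·P = −42.48.
Point elasticity E = (dx/dP)·(P/x) = -42.48 × 18/1385.68 ≈ -0.552.
|E| < 1, so demand is inelastic at this price.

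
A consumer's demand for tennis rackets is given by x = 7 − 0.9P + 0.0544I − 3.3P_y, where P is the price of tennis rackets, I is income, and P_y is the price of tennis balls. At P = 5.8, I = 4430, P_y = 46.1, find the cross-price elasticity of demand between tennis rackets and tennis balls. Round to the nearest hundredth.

-1.68

Substituting, x = 7 − 0.9(5.8) + 0.0544(4430) − 3.3(46.1) = 7 − 5.22 + 240.992 − 152.13 = 90.642.
∂x/∂P_y = −3.3, so E_xy = -3.3·(46.1/90.642) ≈ -1.68.
E_xy < 0: the goods are complements.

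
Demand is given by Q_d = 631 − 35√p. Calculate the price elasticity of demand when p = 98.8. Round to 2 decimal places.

At p = 98.8, Q_d = 283.1063.
dQ_d/dp = −35/(2√p) = −35/(2·9.9398).
Point elasticity E = (dQ_d/dp)·(p/Q_d) = -1.7606 × 98.8/283.1063 ≈ -0.61.
|E| < 1, so demand is inelastic at this price.

-0.61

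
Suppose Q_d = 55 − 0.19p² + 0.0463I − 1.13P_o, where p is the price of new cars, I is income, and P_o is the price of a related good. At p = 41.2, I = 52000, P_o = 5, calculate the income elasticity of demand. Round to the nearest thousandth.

Q_d = 55 − 0.19(41.2)² + 0.0463(52000) − 1.13(5) = 55 − 322.5136 + 2407.6 − 5.65 = 2134.4364.
∂Q_d/∂I = +0.0463, so E_I = 0.0463·(52000/2134.4364) ≈ 1.128.
E_I > 1: normal good (luxury).

1.128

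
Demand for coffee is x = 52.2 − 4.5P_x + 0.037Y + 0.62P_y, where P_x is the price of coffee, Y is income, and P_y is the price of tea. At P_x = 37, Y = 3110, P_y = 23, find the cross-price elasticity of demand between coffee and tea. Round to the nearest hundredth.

0.95

At the given point, x = 52.2 − 4.5(37) + 0.037(3110) + 0.62(23) = 52.2 − 166.5 + 115.07 + 14.26 = 15.03.
∂x/∂P_y = +0.62, so E_xy = 0.62·(23/15.03) ≈ 0.95.
E_xy > 0: the goods are substitutes.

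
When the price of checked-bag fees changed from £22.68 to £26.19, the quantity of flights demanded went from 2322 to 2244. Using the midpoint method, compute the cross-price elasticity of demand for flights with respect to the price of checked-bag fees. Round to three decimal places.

-0.238

%ΔQ_x = (2244 − 2322)/[(2322+2244)/2] = -78/2283 ≈ -0.0342.
%ΔP_y = (26.19 − 22.68)/[(22.68+26.19)/2] ≈ 0.1436.
E_xy = -0.0342/0.1436 ≈ -0.238.
E_xy < 0, so flights and checked-bag fees are complements.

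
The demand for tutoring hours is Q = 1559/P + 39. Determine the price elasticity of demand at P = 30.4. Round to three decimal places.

-0.568

At P = 30.4, Q = 90.2829.
dQ/dP = −1559/P² = −1.6869.
Point elasticity E = (dQ/dP)·(P/Q) = -1.6869 × 30.4/90.2829 ≈ -0.568.
|E| < 1, so demand is inelastic at this price.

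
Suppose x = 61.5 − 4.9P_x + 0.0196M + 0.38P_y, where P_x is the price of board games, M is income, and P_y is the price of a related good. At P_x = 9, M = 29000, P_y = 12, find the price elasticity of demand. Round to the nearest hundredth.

-0.07

First evaluate x: 61.5 − 4.9(9) + 0.0196(29000) + 0.38(12) = 61.5 − 44.1 + 568.4 + 4.56 = 590.36.
∂x/∂P_x = −4.9, so E_p = (−4.9)·(9/590.36) ≈ -0.07.
|E_p| < 1: demand is inelastic.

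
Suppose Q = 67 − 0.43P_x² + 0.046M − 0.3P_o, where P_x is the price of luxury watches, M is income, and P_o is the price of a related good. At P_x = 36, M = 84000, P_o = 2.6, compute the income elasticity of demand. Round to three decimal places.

1.146

Substituting, Q = 67 − 0.43(36)² + 0.046(84000) − 0.3(2.6) = 67 − 557.28 + 3864 − 0.78 = 3372.94.
∂Q/∂M = +0.046, so E_I = 0.046·(84000/3372.94) ≈ 1.146.
E_I > 1: normal good (luxury).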